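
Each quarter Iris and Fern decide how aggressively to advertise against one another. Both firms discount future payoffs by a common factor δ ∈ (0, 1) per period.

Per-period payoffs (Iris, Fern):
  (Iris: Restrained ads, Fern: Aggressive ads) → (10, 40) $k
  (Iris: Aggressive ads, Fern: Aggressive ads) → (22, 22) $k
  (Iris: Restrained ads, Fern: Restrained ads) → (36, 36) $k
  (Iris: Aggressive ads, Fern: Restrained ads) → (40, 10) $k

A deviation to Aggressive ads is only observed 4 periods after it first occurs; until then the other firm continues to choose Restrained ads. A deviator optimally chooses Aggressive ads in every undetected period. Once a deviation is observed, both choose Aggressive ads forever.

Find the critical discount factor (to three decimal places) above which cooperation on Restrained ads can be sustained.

0.687

Deviating for the 4 undetected periods gains 40−36 = 4 per period over cooperation, then loses 36−22 = 14 per period forever once punishment starts.
Gain: 4(1 + δ + … + δ^3); loss: 14·δ^4/(1−δ).
No profitable deviation ⇔ 4(1−δ^4) ≤ 14·δ^4, i.e. δ^4 ≥ 4/(4+14) = 2/9.
Hence δ ≥ (2/9)^(1/4) ≈ 0.687.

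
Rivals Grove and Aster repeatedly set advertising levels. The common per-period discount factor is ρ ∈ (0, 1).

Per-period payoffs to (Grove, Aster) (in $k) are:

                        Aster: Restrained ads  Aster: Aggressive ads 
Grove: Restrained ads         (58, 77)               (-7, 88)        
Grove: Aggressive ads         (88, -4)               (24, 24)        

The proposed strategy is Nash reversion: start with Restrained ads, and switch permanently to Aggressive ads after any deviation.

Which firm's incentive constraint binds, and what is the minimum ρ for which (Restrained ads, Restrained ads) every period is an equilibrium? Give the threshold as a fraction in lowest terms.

Grove; ρ ≥ 15/32

Grove's threshold: (88−58)/(88−24) = 15/32.
Aster's threshold: (88−77)/(88−24) = 11/64.
15/32 > 11/64, so Grove binds and ρ* = 15/32.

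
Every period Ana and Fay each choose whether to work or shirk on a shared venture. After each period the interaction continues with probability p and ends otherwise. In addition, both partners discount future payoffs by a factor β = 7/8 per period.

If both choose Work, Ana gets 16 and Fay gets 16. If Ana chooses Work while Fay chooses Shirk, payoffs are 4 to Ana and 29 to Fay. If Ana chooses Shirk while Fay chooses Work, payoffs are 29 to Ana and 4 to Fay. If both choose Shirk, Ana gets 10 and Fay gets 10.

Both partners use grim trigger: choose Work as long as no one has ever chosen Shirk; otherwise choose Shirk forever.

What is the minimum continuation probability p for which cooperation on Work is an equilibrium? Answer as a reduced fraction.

104/133

Expected continuation weight on next period's payoff is β·p = 7/8·p, which plays the role of the discount factor.
Cooperation requires 7/8·p ≥ (29−16)/(29−10) = 13/19, hence p ≥ 104/133.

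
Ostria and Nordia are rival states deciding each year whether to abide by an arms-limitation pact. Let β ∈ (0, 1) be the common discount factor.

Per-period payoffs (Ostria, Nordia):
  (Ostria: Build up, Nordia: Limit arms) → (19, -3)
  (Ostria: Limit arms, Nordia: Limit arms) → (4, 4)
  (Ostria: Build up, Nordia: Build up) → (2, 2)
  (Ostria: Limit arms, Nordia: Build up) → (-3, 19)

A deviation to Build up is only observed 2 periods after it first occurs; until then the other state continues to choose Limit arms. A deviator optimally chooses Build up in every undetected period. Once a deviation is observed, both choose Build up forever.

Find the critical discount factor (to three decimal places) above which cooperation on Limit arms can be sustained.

0.939

A deviator earns 19 for 2 periods, then 2 forever; cooperating earns 4 forever. Multiplying the IC by (1−β):
4 ≥ 19(1−β^2) + 2β^2, so 17·β^2 ≥ 15 and β^2 ≥ 15/17.
β ≥ (15/17)^(1/2) ≈ 0.939.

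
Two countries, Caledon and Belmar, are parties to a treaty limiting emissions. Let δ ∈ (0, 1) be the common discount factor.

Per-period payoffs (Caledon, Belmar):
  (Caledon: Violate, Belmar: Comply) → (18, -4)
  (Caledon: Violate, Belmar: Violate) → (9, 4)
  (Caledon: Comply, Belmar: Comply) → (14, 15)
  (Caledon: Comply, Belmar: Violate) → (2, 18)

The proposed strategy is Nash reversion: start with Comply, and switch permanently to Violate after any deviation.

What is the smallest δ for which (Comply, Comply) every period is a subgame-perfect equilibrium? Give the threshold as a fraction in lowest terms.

Caledon's threshold: (18−14)/(18−9) = 4/9.
Belmar's threshold: (18−15)/(18−4) = 3/14.
4/9 > 3/14, so Caledon binds and δ* = 4/9.

4/9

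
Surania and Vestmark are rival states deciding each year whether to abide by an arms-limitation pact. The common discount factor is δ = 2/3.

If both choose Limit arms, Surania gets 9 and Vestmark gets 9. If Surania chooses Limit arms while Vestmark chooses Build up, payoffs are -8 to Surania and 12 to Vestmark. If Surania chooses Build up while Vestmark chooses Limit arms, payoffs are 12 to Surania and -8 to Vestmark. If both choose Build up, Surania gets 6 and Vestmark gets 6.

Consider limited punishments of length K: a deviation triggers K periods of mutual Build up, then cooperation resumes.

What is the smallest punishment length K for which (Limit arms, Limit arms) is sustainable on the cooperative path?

Need Σ_{k=1}^{K} δ^k ≥ (12−9)/(9−6) = 1.0000 at δ = 2/3.
At K = 1 the sum is 0.6667 < 1.0000; at K = 2 it is 1.1111 ≥ 1.0000.
So the minimum punishment length is K = 2.

2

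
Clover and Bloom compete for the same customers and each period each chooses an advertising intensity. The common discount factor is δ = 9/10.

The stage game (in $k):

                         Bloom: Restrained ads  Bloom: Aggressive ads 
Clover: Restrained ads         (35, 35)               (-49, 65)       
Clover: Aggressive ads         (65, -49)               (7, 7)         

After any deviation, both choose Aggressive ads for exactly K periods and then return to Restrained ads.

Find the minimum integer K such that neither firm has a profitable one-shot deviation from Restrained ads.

IC: δ(1−δ^K)/(1−δ) ≥ (65−35)/(35−7) = 15/14.
With δ = 9/10: need 1 − δ^K ≥ 15/14·(1−9/10)/(9/10), i.e. δ^K ≤ 0.8810.
Since (9/10)^1 = 0.9000 and (9/10)^2 = 0.8100, the smallest such K is 2.

2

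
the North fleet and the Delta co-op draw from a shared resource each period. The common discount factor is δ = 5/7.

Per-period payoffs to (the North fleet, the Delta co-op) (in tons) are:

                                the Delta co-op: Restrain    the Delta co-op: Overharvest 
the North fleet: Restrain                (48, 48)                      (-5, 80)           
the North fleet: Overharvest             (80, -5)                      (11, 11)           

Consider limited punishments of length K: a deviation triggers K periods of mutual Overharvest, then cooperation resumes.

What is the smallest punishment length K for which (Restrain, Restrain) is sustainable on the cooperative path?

2

Need Σ_{k=1}^{K} δ^k ≥ (80−48)/(48−11) = 0.8649 at δ = 5/7.
At K = 1 the sum is 0.7143 < 0.8649; at K = 2 it is 1.2245 ≥ 0.8649.
So the minimum punishment length is K = 2.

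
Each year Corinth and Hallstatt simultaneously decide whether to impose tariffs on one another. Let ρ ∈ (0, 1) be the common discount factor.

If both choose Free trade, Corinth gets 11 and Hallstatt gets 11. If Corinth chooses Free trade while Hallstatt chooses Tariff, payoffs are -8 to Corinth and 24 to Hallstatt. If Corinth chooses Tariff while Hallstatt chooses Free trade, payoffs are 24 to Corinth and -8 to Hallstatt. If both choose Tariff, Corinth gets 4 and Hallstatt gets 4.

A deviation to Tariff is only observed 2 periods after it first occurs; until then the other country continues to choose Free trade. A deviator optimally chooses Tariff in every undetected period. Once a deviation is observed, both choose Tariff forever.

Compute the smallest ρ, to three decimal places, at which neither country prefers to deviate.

0.806

The best deviation is to choose Tariff for all 2 undetected periods, earning 24 each, then 4 forever once detected.
Deviation value: 24(1−ρ^2)/(1−ρ) + 4ρ^2/(1−ρ); cooperation value: 11/(1−ρ).
IC: 11 ≥ 24(1−ρ^2) + 4ρ^2 = 24 − 20ρ^2.
So ρ^2 ≥ 13/20, giving ρ ≥ (13/20)^(1/2) ≈ 0.806.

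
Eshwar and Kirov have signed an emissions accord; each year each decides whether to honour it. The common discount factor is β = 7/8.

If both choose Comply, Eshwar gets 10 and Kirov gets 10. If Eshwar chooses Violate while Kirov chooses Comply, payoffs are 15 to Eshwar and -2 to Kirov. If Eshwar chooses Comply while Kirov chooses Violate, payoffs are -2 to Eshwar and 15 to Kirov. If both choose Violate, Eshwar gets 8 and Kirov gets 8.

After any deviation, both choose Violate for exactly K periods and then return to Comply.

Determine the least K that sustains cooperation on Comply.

4

Need Σ_{k=1}^{K} β^k ≥ (15−10)/(10−8) = 2.5000 at β = 7/8.
At K = 3 the sum is 2.3105 < 2.5000; at K = 4 it is 2.8967 ≥ 2.5000.
So the minimum punishment length is K = 4.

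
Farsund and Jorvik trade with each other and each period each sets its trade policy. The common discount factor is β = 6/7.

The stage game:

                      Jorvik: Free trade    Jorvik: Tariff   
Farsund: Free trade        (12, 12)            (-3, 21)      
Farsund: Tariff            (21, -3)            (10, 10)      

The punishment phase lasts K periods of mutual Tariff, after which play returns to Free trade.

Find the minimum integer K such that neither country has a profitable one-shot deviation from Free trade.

9

No profitable deviation requires (12−10)(β+…+β^K) ≥ 21−12, i.e. β+…+β^K ≥ 9/2 ≈ 4.5000.
With β = 6/7, the partial sums are K=1: 0.8571, K=2: 1.5918, …, K=7: 3.9605, K=8: 4.2519, K=9: 4.5016.
K = 9 is the first length at which the sum reaches 4.5000.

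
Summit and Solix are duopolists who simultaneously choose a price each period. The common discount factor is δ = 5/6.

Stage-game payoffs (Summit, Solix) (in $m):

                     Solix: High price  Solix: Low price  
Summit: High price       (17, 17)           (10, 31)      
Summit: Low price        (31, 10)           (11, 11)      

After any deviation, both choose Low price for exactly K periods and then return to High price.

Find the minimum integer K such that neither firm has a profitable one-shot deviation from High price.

4

IC: δ(1−δ^K)/(1−δ) ≥ (31−17)/(17−11) = 7/3.
With δ = 5/6: need 1 − δ^K ≥ 7/3·(1−5/6)/(5/6), i.e. δ^K ≤ 0.5333.
Since (5/6)^3 = 0.5787 and (5/6)^4 = 0.4823, the smallest such K is 4.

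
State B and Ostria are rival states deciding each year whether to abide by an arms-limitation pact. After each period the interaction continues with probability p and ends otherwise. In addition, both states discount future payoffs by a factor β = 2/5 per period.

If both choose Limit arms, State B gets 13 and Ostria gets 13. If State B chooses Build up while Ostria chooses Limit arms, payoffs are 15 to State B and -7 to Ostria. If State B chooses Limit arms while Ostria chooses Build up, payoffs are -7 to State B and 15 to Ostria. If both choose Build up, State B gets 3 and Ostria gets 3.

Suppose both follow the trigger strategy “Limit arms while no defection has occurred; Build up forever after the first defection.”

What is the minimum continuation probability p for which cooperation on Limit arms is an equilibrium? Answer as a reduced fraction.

Expected continuation weight on next period's payoff is β·p = 2/5·p, which plays the role of the discount factor.
Cooperation requires 2/5·p ≥ (15−13)/(15−3) = 1/6, hence p ≥ 5/12.

5/12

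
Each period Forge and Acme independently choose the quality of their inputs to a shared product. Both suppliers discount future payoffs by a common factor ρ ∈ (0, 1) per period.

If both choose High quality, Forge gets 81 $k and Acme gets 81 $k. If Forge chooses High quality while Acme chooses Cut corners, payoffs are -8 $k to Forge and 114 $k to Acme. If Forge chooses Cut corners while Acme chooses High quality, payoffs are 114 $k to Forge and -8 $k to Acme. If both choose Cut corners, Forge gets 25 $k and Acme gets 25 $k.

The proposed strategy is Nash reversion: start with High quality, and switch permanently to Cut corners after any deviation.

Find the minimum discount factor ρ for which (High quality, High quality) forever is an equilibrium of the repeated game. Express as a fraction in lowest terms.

33/89

Cooperation forever yields 81 each period: 81/(1−ρ).
Deviating yields 114 once, then 25 forever: 114 + 25ρ/(1−ρ).
No profitable deviation requires 81/(1−ρ) ≥ 114 + 25ρ/(1−ρ).
Multiplying by (1−ρ): 81 ≥ 114(1−ρ) + 25ρ = 114 − 89ρ.
So 89ρ ≥ 33, i.e. ρ ≥ 33/89.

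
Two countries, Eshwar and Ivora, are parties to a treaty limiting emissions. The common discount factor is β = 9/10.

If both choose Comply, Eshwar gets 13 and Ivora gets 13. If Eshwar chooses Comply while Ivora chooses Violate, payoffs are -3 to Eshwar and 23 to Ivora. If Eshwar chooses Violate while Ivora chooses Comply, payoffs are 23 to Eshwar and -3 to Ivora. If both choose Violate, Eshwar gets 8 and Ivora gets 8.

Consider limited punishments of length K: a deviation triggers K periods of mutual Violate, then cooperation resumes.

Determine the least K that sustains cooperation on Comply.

IC: β(1−β^K)/(1−β) ≥ (23−13)/(13−8) = 2.
With β = 9/10: need 1 − β^K ≥ 2·(1−9/10)/(9/10), i.e. β^K ≤ 0.7778.
Since (9/10)^2 = 0.8100 and (9/10)^3 = 0.7290, the smallest such K is 3.

3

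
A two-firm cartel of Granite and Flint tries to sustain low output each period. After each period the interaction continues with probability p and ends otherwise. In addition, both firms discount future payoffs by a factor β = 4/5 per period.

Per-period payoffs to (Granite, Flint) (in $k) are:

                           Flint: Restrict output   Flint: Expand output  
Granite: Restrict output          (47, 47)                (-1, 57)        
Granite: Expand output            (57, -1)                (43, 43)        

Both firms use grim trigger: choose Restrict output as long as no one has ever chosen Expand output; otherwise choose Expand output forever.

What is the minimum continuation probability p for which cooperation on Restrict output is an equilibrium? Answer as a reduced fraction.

25/28

With continuation probability p and discount β, the effective per-period discount factor is βp.
Grim-trigger IC: βp ≥ (57−47)/(57−43) = 5/7.
So p ≥ (5/7)/(4/5) = 25/28.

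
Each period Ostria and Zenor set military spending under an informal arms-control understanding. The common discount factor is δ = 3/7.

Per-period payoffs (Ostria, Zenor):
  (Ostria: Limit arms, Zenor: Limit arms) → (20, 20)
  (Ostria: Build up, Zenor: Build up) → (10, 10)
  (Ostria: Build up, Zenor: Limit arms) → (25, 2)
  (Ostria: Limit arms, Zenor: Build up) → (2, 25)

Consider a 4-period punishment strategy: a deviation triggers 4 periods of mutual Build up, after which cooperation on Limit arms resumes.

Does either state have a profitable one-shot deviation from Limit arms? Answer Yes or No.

Comparing payoff streams over the 5 periods until play realigns: cooperate → 20(1+δ+…+δ^4); deviate → 25 + 10(δ+…+δ^4).
Cooperation is sustained iff (20−10)(δ+…+δ^4) ≥ 25−20.
δ+…+δ^4 = 3/7·(1−(3/7)^4)/(1−3/7) = 0.7247, and (25−20)/(20−10) = 0.5000.
0.7247 ≥ 0.5000, so cooperation is sustainable.

No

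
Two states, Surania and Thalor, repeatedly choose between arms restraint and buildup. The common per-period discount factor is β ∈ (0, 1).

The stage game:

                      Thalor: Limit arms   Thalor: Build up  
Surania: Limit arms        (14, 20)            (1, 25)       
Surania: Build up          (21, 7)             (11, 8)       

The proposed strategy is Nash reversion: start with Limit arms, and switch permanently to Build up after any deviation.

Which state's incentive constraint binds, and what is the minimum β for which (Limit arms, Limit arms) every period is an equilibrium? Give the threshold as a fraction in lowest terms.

Surania: cooperation gives 14 each period; deviation gives 21 once then 11 forever.
  14/(1−β) ≥ 21 + 11β/(1−β) ⇒ β ≥ 7/10.
Thalor: cooperation gives 20 each period; deviation gives 25 once then 8 forever.
  β ≥ 5/17.
Both must hold, so the binding constraint is Surania's: β ≥ 7/10.

Surania; β ≥ 7/10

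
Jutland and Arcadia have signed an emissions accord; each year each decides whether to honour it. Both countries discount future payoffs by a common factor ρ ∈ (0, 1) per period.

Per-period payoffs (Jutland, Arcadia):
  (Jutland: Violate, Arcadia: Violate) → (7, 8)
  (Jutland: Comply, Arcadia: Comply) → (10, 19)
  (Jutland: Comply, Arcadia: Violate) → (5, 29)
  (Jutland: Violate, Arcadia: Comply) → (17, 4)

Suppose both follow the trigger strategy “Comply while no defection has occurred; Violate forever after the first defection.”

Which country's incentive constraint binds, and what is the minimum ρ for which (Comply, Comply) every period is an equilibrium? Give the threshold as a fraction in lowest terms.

Jutland: cooperation gives 10 each period; deviation gives 17 once then 7 forever.
  10/(1−ρ) ≥ 17 + 7ρ/(1−ρ) ⇒ ρ ≥ 7/10.
Arcadia: cooperation gives 19 each period; deviation gives 29 once then 8 forever.
  ρ ≥ 10/21.
Both must hold, so the binding constraint is Jutland's: ρ ≥ 7/10.

Jutland; ρ ≥ 7/10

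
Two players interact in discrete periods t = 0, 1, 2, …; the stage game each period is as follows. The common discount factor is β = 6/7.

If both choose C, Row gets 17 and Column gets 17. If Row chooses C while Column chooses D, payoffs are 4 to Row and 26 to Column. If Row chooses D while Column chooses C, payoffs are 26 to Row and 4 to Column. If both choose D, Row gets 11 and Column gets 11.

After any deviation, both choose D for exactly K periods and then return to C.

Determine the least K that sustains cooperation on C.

No profitable deviation requires (17−11)(β+…+β^K) ≥ 26−17, i.e. β+…+β^K ≥ 3/2 ≈ 1.5000.
With β = 6/7, the partial sums are K=1: 0.8571, K=2: 1.5918.
K = 2 is the first length at which the sum reaches 1.5000.

2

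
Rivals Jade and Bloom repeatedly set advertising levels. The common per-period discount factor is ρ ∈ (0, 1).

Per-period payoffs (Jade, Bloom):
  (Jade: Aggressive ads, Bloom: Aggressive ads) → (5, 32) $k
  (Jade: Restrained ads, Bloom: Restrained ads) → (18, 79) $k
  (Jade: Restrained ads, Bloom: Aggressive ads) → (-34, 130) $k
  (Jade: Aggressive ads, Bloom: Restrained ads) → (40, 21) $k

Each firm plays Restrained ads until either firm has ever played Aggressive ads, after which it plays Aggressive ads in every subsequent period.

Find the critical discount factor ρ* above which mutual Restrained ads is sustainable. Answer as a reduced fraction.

Jade's threshold: (40−18)/(40−5) = 22/35.
Bloom's threshold: (130−79)/(130−32) = 51/98.
22/35 > 51/98, so Jade binds and ρ* = 22/35.

22/35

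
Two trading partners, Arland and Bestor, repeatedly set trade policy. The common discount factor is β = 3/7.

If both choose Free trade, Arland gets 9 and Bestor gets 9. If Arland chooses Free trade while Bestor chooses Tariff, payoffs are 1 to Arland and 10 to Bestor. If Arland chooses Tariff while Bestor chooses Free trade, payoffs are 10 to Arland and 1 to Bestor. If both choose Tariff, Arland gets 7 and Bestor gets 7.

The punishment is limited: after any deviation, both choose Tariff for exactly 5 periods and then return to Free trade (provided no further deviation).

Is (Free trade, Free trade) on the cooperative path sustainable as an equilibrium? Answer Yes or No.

Yes

Comparing payoff streams over the 6 periods until play realigns: cooperate → 9(1+β+…+β^5); deviate → 10 + 7(β+…+β^5).
Cooperation is sustained iff (9−7)(β+…+β^5) ≥ 10−9.
β+…+β^5 = 3/7·(1−(3/7)^5)/(1−3/7) = 0.7392, and (10−9)/(9−7) = 0.5000.
0.7392 ≥ 0.5000, so cooperation is sustainable.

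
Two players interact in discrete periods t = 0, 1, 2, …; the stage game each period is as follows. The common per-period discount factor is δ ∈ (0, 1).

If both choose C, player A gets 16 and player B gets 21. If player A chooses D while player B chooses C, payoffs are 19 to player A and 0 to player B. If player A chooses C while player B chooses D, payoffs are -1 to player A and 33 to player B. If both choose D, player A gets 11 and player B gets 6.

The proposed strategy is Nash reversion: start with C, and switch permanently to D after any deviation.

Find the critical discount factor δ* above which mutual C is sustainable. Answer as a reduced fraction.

4/9

player A's threshold: (19−16)/(19−11) = 3/8.
player B's threshold: (33−21)/(33−6) = 4/9.
3/8 < 4/9, so player B binds and δ* = 4/9.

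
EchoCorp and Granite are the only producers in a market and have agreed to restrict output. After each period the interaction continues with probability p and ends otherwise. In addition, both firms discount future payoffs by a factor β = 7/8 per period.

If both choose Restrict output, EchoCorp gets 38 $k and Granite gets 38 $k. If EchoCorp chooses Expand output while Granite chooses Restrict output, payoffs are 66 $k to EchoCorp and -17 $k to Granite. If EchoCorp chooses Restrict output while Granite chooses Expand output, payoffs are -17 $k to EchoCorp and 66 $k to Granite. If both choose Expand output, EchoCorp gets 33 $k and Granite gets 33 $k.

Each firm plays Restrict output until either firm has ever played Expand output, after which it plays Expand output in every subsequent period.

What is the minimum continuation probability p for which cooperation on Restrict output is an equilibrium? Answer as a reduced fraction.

32/33

Expected continuation weight on next period's payoff is β·p = 7/8·p, which plays the role of the discount factor.
Cooperation requires 7/8·p ≥ (66−38)/(66−33) = 28/33, hence p ≥ 32/33.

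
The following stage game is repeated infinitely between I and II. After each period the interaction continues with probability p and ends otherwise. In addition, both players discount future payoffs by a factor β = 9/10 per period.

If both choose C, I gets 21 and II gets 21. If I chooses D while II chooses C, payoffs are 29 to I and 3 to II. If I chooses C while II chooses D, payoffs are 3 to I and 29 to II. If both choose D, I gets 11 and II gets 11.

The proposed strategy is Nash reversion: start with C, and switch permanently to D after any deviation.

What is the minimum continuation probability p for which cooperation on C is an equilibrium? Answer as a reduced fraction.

40/81

Expected continuation weight on next period's payoff is β·p = 9/10·p, which plays the role of the discount factor.
Cooperation requires 9/10·p ≥ (29−21)/(29−11) = 4/9, hence p ≥ 40/81.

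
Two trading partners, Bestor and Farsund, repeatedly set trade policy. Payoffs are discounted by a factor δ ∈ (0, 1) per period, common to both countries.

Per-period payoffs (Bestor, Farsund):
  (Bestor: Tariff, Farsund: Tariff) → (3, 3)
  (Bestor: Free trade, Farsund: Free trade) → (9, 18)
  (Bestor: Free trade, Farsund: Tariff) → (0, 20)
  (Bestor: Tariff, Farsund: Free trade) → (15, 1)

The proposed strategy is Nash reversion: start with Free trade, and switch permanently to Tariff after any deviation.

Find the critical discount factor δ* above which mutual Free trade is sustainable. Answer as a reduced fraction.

1/2

Bestor's threshold: (15−9)/(15−3) = 1/2.
Farsund's threshold: (20−18)/(20−3) = 2/17.
1/2 > 2/17, so Bestor binds and δ* = 1/2.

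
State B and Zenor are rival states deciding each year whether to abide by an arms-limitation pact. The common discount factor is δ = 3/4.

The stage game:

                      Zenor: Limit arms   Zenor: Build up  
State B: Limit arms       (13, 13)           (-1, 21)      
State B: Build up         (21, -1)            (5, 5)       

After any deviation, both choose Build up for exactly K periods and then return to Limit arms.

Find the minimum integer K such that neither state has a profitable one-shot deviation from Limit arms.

2

No profitable deviation requires (13−5)(δ+…+δ^K) ≥ 21−13, i.e. δ+…+δ^K ≥ 1 ≈ 1.0000.
With δ = 3/4, the partial sums are K=1: 0.7500, K=2: 1.3125.
K = 2 is the first length at which the sum reaches 1.0000.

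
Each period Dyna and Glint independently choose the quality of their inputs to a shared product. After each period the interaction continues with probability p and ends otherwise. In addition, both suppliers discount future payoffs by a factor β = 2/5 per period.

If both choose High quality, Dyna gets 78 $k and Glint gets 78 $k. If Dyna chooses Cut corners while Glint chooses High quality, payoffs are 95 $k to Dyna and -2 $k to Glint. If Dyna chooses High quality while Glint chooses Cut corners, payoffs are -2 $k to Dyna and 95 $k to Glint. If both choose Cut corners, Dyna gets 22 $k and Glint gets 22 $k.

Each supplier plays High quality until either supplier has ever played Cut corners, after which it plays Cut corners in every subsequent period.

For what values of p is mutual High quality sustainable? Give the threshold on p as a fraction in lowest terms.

With continuation probability p and discount β, the effective per-period discount factor is βp.
Grim-trigger IC: βp ≥ (95−78)/(95−22) = 17/73.
So p ≥ (17/73)/(2/5) = 85/146.

85/146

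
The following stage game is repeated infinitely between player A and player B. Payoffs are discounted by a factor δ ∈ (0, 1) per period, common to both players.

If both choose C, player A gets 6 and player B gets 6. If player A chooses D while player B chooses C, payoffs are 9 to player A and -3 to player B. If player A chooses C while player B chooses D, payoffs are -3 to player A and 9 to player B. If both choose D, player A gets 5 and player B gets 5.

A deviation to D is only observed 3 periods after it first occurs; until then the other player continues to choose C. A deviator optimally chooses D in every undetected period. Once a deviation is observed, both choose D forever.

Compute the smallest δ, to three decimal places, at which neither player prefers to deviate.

A deviator earns 9 for 3 periods, then 5 forever; cooperating earns 6 forever. Multiplying the IC by (1−δ):
6 ≥ 9(1−δ^3) + 5δ^3, so 4·δ^3 ≥ 3 and δ^3 ≥ 3/4.
δ ≥ (3/4)^(1/3) ≈ 0.909.

0.909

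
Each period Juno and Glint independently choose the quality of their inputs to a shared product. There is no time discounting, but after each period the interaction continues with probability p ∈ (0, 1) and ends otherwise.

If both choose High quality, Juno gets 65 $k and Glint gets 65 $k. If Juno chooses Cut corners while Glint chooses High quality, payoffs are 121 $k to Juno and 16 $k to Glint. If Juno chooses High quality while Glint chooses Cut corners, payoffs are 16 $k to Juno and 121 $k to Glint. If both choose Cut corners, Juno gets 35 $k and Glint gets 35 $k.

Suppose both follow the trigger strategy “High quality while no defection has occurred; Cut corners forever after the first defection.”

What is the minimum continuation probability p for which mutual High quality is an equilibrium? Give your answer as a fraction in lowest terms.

28/43

With no time discounting, the continuation probability p plays the role of the discount factor.
Grim-trigger IC: 65/(1−p) ≥ 121 + 35p/(1−p) ⇒ p ≥ (121−65)/(121−35) = 28/43.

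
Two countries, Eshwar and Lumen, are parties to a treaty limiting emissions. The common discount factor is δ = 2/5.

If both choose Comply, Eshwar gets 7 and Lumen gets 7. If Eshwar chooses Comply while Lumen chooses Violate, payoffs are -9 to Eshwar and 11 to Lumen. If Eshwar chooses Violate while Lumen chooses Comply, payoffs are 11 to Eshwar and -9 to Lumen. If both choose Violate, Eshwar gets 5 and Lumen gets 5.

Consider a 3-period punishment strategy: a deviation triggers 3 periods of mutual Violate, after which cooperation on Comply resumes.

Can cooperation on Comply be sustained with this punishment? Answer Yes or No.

No

Comparing payoff streams over the 4 periods until play realigns: cooperate → 7(1+δ+…+δ^3); deviate → 11 + 5(δ+…+δ^3).
Cooperation is sustained iff (7−5)(δ+…+δ^3) ≥ 11−7.
δ+…+δ^3 = 2/5·(1−(2/5)^3)/(1−2/5) = 0.6240, and (11−7)/(7−5) = 2.0000.
0.6240 < 2.0000, so cooperation is not sustainable.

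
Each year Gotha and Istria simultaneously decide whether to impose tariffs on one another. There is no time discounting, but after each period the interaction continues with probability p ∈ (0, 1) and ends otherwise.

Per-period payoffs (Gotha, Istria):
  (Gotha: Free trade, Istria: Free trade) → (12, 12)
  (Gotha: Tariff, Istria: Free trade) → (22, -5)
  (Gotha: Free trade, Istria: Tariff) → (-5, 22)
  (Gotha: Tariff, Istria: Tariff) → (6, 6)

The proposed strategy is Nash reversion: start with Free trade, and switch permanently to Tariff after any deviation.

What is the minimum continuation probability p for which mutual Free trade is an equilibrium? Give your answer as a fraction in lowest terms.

5/8

Expected cooperation value is 12 + p·12 + p²·12 + … = 12/(1−p); deviation gives 22 + p·6/(1−p).
12 ≥ 22(1−p) + 6p ⇒ 16p ≥ 10 ⇒ p ≥ 10/16 = 5/8.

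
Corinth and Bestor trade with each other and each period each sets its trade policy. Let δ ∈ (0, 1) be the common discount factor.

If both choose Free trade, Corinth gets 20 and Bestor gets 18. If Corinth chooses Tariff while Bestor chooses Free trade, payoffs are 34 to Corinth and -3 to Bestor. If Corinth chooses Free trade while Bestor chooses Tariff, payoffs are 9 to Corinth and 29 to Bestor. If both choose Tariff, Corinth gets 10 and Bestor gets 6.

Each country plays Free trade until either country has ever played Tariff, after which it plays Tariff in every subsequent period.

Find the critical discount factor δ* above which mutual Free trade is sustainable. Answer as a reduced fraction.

Corinth: cooperation gives 20 each period; deviation gives 34 once then 10 forever.
  20/(1−δ) ≥ 34 + 10δ/(1−δ) ⇒ δ ≥ 14/24 = 7/12.
Bestor: cooperation gives 18 each period; deviation gives 29 once then 6 forever.
  δ ≥ 11/23.
Both must hold, so the binding constraint is Corinth's: δ ≥ 7/12.

7/12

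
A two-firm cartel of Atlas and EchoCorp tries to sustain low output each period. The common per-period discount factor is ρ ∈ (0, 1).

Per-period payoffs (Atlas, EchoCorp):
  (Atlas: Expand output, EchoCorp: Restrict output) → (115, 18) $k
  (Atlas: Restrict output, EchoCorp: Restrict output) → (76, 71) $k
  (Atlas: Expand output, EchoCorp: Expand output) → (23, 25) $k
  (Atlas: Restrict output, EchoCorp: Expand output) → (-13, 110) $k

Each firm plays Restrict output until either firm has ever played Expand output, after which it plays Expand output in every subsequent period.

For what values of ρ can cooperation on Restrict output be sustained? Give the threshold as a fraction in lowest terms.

39/85

Atlas's threshold: (115−76)/(115−23) = 39/92.
EchoCorp's threshold: (110−71)/(110−25) = 39/85.
39/92 < 39/85, so EchoCorp binds and ρ* = 39/85.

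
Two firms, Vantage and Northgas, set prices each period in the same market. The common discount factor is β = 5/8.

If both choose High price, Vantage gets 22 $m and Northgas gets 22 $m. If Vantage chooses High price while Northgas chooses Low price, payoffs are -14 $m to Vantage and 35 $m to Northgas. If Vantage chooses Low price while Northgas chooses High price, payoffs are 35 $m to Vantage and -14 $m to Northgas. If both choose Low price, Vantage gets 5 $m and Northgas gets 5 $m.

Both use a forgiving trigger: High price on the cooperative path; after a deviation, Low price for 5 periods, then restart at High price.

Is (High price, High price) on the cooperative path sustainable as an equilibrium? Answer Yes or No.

Yes

IC: β+…+β^5 ≥ (35−22)/(22−5) = 13/17.
At β = 5/8: partial sum = 1.5077 ≥ 0.7647. Cooperation sustainable.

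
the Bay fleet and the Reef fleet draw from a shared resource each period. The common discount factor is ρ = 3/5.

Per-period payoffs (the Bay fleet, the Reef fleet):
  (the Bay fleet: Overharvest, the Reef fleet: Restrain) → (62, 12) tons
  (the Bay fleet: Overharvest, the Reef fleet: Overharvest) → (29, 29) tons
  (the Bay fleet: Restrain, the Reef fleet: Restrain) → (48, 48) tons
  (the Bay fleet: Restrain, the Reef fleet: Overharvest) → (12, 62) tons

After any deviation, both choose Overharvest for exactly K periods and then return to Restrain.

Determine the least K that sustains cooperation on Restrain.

Need Σ_{k=1}^{K} ρ^k ≥ (62−48)/(48−29) = 0.7368 at ρ = 3/5.
At K = 1 the sum is 0.6000 < 0.7368; at K = 2 it is 0.9600 ≥ 0.7368.
So the minimum punishment length is K = 2.

2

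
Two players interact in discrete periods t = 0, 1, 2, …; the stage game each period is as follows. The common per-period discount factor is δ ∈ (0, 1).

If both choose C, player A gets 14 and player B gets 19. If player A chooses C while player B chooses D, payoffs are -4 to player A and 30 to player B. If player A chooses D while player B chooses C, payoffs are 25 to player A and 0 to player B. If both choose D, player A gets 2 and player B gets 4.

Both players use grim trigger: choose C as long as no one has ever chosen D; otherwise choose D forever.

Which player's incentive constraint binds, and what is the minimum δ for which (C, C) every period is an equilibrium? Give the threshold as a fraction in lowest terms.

player A: cooperation gives 14 each period; deviation gives 25 once then 2 forever.
  14/(1−δ) ≥ 25 + 2δ/(1−δ) ⇒ δ ≥ 11/23.
player B: cooperation gives 19 each period; deviation gives 30 once then 4 forever.
  δ ≥ 11/26.
Both must hold, so the binding constraint is player A's: δ ≥ 11/23.

player A; δ ≥ 11/23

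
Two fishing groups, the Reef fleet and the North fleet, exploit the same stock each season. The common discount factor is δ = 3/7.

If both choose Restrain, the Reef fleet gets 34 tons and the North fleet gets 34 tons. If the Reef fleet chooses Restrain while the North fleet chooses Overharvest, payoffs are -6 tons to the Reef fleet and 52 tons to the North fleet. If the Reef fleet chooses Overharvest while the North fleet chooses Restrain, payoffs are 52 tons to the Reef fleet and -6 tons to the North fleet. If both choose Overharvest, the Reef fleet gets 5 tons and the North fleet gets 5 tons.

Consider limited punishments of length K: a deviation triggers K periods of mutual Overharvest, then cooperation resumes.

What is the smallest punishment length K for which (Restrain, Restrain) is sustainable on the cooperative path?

3

Need Σ_{k=1}^{K} δ^k ≥ (52−34)/(34−5) = 0.6207 at δ = 3/7.
At K = 2 the sum is 0.6122 < 0.6207; at K = 3 it is 0.6910 ≥ 0.6207.
So the minimum punishment length is K = 3.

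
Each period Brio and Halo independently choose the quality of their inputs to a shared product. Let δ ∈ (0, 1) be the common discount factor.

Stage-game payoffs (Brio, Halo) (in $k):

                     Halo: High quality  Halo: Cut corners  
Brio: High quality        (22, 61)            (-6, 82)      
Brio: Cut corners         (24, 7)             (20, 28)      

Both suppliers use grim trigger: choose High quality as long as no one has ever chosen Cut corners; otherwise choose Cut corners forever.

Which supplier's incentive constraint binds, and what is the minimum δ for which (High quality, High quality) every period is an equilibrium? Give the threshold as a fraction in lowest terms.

Brio: cooperation gives 22 each period; deviation gives 24 once then 20 forever.
  22/(1−δ) ≥ 24 + 20δ/(1−δ) ⇒ δ ≥ 2/4 = 1/2.
Halo: cooperation gives 61 each period; deviation gives 82 once then 28 forever.
  δ ≥ 21/54 = 7/18.
Both must hold, so the binding constraint is Brio's: δ ≥ 1/2.

Brio; δ ≥ 1/2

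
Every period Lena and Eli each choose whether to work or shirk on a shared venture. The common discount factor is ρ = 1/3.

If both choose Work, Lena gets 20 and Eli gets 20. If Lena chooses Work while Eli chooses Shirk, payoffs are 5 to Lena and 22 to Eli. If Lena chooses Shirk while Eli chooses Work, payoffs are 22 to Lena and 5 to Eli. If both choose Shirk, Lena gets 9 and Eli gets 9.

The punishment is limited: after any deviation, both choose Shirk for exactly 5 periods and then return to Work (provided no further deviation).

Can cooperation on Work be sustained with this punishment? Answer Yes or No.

Yes

IC: ρ+…+ρ^5 ≥ (22−20)/(20−9) = 2/11.
At ρ = 1/3: partial sum = 0.4979 ≥ 0.1818. Cooperation sustainable.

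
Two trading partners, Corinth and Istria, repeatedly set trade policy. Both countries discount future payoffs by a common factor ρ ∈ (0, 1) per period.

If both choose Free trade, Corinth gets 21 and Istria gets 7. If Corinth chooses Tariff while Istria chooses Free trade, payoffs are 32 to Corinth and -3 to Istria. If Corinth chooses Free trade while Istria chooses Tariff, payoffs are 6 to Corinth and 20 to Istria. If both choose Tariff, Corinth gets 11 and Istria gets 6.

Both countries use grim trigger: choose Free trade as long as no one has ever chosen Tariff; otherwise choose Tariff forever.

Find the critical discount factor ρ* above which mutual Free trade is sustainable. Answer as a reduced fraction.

For Corinth: deviation gain 32−21 = 11, per-period punishment loss 21−11 = 10. IC gives ρ ≥ 11/21.
For Istria: gain 13, loss 1 per period, so ρ ≥ 13/14.
The tighter constraint is Istria's, so cooperation needs ρ ≥ 13/14.

13/14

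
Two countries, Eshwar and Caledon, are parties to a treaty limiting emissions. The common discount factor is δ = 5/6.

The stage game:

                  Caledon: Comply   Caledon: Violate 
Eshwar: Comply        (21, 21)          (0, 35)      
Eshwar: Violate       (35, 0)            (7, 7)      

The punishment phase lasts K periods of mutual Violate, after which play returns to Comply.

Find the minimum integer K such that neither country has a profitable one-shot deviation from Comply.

IC: δ(1−δ^K)/(1−δ) ≥ (35−21)/(21−7) = 1.
With δ = 5/6: need 1 − δ^K ≥ 1·(1−5/6)/(5/6), i.e. δ^K ≤ 0.8000.
Since (5/6)^1 = 0.8333 and (5/6)^2 = 0.6944, the smallest such K is 2.

2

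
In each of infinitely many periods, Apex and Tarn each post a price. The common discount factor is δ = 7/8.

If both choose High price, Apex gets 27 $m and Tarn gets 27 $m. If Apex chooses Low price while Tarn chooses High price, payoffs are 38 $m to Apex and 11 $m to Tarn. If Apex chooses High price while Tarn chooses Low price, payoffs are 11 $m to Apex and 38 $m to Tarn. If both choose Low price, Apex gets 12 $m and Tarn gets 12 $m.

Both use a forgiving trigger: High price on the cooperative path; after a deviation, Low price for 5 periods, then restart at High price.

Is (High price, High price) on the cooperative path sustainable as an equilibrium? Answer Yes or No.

A one-shot deviation gives 38 now, then 12 for 5 periods, then back to 27.
Gain from deviating: (38−27) today; loss: (27−12) in each of the next 5 periods.
No-deviation condition: (27−12)(δ+…+δ^5) ≥ 38−27, i.e. δ+…+δ^5 ≥ 11/15.
At δ = 7/8: δ+…+δ^5 = 3.4096 ≥ 0.7333.
So cooperation is sustainable.

Yes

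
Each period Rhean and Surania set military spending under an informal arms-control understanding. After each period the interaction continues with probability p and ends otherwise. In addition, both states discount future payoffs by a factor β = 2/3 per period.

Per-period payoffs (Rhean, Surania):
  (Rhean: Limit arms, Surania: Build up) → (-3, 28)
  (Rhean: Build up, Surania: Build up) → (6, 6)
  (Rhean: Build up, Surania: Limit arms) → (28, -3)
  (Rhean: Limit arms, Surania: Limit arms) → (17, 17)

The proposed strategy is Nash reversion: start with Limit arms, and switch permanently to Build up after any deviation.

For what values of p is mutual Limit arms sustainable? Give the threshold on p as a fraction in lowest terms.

3/4

With continuation probability p and discount β, the effective per-period discount factor is βp.
Grim-trigger IC: βp ≥ (28−17)/(28−6) = 1/2.
So p ≥ (1/2)/(2/3) = 3/4.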